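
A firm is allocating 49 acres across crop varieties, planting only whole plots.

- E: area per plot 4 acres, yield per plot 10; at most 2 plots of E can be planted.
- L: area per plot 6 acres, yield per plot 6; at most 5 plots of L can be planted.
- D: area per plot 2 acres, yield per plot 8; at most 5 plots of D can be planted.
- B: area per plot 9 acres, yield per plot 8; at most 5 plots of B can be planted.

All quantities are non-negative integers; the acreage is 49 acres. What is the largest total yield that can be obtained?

90

This is a bounded integer knapsack.
2×E, 5×L, and 5×D: area 48 ≤ 49, yield 2·10 + 5·6 + 5·8 = 90.
2×E, 2×L, 5×D, and 2×B: area 48 ≤ 49, yield 2·10 + 2·6 + 5·8 + 2·8 = 88.
Best is 90.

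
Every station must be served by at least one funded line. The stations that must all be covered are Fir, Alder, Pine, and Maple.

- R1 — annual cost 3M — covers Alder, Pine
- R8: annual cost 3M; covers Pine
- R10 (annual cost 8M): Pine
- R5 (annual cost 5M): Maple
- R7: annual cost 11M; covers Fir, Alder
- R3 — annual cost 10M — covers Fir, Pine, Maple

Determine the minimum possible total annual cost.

The greedy cost-per-new-station heuristic would pick R1, R5, and R3 for 18, but a cheaper cover exists.
Choose R1 and R3: together they cover Fir, Alder, Pine, Maple — every station.
Total annual cost: 3 + 10 = 13.
No cover costs less than 13.

13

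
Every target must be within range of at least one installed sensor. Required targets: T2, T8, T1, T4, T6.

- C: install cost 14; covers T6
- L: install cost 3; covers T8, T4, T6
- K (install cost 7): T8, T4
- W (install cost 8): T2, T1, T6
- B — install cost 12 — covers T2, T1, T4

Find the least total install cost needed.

11

Choose L and W: together they cover T2, T8, T1, T4, T6 — every target.
Total install cost: 3 + 8 = 11.
No cover costs less than 11.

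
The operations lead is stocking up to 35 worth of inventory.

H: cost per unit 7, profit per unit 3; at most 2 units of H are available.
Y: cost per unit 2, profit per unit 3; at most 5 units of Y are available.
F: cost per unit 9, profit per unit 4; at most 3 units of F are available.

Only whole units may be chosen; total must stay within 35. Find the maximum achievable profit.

26

This is a bounded integer knapsack.
2×H, 5×Y, and 1×F: cost 33 ≤ 35, profit 2·3 + 5·3 + 1·4 = 25.
1×H, 5×Y, and 2×F: cost 35 ≤ 35, profit 1·3 + 5·3 + 2·4 = 26.
Best is 26.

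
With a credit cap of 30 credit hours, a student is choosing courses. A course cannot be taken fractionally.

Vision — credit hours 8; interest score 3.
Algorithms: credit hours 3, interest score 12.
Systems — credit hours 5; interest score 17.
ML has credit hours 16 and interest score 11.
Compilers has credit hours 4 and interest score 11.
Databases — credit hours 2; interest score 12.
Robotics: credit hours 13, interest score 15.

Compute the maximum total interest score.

Allowing fractional choices, the relaxed optimum would be about 69.1, but courses are indivisible.
Algorithms + Systems + Compilers + Databases + Robotics: credit hours 3 + 5 + 4 + 2 + 13 = 27 ≤ 30, interest score 12 + 17 + 11 + 12 + 15 = 67.
Algorithms + Systems + ML + Compilers + Databases: credit hours 3 + 5 + 16 + 4 + 2 = 30 ≤ 30, interest score 12 + 17 + 11 + 11 + 12 = 63.
Best is Algorithms, Systems, Compilers, Databases, and Robotics with total interest score 67.

67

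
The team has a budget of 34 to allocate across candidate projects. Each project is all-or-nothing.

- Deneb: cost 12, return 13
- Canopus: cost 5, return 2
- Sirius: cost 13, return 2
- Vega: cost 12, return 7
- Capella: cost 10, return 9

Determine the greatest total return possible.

29

Take Deneb, Vega, and Capella: cost 12 + 12 + 10 = 34 ≤ 34, return 13 + 7 + 9 = 29.
No other feasible combination does better.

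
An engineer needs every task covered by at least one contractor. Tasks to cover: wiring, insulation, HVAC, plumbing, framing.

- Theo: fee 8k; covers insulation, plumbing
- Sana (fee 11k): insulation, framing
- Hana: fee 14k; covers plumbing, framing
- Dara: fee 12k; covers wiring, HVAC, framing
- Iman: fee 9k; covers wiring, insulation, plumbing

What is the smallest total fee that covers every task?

20

The greedy cost-per-new-task heuristic would pick Iman and Dara for 21, but a cheaper cover exists.
Choose Theo and Dara: together they cover wiring, insulation, HVAC, plumbing, framing — every task.
Total fee: 8 + 12 = 20.
No cover costs less than 20.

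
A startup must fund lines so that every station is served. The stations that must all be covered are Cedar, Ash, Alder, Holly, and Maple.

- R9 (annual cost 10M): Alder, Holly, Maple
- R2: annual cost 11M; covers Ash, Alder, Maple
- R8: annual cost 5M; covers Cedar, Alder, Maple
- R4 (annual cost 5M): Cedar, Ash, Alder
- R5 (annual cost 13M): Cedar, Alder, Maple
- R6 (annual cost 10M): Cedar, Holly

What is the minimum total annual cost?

15

This is an integer covering problem.
The greedy cost-per-new-station heuristic would pick R8, R4, and R9 for 20, but a cheaper cover exists.
Choose R9 and R4: together they cover Cedar, Ash, Alder, Holly, Maple — every station.
Total annual cost: 10 + 5 = 15.
No cover costs less than 15.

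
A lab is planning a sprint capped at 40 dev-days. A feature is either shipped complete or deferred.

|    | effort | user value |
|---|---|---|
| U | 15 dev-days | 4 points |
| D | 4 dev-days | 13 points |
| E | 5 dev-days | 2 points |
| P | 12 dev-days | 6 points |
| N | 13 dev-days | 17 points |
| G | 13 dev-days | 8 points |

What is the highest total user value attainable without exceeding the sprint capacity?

40

D + E + N + G: effort 4 + 5 + 13 + 13 = 35 ≤ 40, user value 13 + 2 + 17 + 8 = 40.
D + N + G: effort 4 + 13 + 13 = 30 ≤ 40, user value 13 + 17 + 8 = 38.
Best is D, E, N, and G with total user value 40.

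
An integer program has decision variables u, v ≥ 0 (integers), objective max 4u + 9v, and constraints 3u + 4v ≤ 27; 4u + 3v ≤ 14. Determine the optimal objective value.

36

The continuous relaxation peaks at (0, 4.67) with value 42.00; rounding to a feasible lattice point costs some objective.
(u,v)=(0,4): 3·0+4·4=16≤27, 4·0+3·4=12≤14, objective 36.
(u,v)=(1,3): 3·1+4·3=15≤27, 4·1+3·3=13≤14, objective 31.
The best lattice point is (0,4), giving 36.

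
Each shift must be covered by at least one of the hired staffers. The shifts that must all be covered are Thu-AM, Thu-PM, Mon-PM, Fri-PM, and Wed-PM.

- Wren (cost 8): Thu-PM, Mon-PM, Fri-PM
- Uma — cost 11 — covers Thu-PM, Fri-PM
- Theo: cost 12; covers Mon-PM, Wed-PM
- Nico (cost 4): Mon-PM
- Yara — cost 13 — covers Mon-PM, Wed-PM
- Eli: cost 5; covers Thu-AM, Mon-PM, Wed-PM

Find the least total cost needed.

This is an integer covering problem.
Choose Wren and Eli: together they cover Thu-AM, Thu-PM, Mon-PM, Fri-PM, Wed-PM — every shift.
Total cost: 8 + 5 = 13.
No cover costs less than 13.

13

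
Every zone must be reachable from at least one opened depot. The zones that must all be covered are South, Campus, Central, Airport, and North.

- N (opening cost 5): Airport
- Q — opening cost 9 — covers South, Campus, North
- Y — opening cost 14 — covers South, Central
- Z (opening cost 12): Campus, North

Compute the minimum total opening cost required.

28

Choose N, Q, and Y: together they cover South, Campus, Central, Airport, North — every zone.
Total opening cost: 5 + 9 + 14 = 28.
No cover costs less than 28.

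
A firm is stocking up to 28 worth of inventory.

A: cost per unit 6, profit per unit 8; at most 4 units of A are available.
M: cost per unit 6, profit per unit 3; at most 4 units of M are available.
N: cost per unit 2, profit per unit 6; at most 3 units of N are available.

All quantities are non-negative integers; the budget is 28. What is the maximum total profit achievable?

Take 4×A and 2×N: cost 28 ≤ 28, profit 4·8 + 2·6 = 44.
No other integer combination yields more.

44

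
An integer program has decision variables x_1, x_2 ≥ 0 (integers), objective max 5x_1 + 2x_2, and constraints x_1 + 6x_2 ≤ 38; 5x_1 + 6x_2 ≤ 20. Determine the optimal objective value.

(x_1,x_2)=(4,0): 1·4+6·0=4≤38, 5·4+6·0=20≤20, objective 20.
(x_1,x_2)=(3,0): 1·3+6·0=3≤38, 5·3+6·0=15≤20, objective 15.
The best lattice point is (4,0), giving 20.

20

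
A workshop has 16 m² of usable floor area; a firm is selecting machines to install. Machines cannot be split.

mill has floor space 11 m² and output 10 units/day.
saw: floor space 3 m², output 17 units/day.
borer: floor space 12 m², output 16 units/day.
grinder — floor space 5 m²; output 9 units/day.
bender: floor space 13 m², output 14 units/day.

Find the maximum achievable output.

Take saw and borer: floor space 3 + 12 = 15 ≤ 16, output 17 + 16 = 33.
No other feasible combination does better.

33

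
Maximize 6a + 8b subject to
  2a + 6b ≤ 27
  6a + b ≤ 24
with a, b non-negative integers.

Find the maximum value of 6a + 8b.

Relaxing integrality, the LP optimum is 47.47 at (a,b) = (3.44, 3.35), which is not an integer point.
(a,b)=(3,3): 2·3+6·3=24≤27, 6·3+1·3=21≤24, objective 42.
(a,b)=(2,3): 2·2+6·3=22≤27, 6·2+1·3=15≤24, objective 36.
(a,b)=(3,2): 2·3+6·2=18≤27, 6·3+1·2=20≤24, objective 34.
(a,b)=(2,2): 2·2+6·2=16≤27, 6·2+1·2=14≤24, objective 28.
No feasible integer point exceeds 42.

42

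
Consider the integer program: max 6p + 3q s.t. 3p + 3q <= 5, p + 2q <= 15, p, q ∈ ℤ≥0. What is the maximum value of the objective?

(p,q)=(1,0) is feasible, giving 6.
(p,q)=(0,1) is feasible, giving 3.
(p,q)=(0,0) is feasible, giving 0.
Maximum is 6 at (p,q)=(1,0).

6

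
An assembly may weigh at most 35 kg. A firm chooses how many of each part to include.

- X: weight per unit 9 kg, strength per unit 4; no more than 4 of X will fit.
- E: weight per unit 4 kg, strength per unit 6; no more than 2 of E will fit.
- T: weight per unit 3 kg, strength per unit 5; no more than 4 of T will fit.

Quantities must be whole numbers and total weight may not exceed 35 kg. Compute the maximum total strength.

This is a bounded integer knapsack.
T has the best ratio (5/3); taking only T gives at most 4×5 = 20 (stopped by the supply cap of 4).
Mixing does better — 1×X, 2×E, and 4×T: weight 29 ≤ 35, strength 1·4 + 2·6 + 4·5 = 36.

36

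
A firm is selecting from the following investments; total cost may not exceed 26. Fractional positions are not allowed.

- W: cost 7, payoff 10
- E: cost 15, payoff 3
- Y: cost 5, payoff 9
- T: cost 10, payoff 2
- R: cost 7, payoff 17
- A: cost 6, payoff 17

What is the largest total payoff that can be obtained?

53

This is an integer program with binary decision variables.
Take W, Y, R, and A: cost 7 + 5 + 7 + 6 = 25 ≤ 26, payoff 10 + 9 + 17 + 17 = 53.
No other feasible combination does better.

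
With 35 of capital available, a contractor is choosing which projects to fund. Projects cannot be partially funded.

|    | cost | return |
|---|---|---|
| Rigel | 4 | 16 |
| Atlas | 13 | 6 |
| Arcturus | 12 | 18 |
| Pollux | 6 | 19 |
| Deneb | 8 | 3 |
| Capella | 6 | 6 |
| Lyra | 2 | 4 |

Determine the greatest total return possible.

63

Treat it as a binary knapsack problem.
Take Rigel, Arcturus, Pollux, Capella, and Lyra: cost 4 + 12 + 6 + 6 + 2 = 30 ≤ 35, return 16 + 18 + 19 + 6 + 4 = 63.
No other feasible combination does better.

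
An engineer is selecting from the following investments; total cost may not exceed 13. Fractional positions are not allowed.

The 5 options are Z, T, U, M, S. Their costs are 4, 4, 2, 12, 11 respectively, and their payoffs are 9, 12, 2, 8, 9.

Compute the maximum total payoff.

23

This is a 0-1 knapsack instance.
Allowing fractional choices, the relaxed optimum would be about 25.5, but investments are indivisible.
T + U: cost 4 + 2 = 6 ≤ 13, payoff 12 + 2 = 14.
Z + T + U: cost 4 + 4 + 2 = 10 ≤ 13, payoff 9 + 12 + 2 = 23.
Z + T: cost 4 + 4 = 8 ≤ 13, payoff 9 + 12 = 21.
Best is Z, T, and U with total payoff 23.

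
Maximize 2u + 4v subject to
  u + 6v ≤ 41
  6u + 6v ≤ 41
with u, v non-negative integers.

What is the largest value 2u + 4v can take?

Relaxing integrality, the LP optimum is 27.33 at (u,v) = (0, 6.83), which is not an integer point.
(u,v)=(0,6): 1·0+6·6=36≤41, 6·0+6·6=36≤41, objective 24.
(u,v)=(1,5): 1·1+6·5=31≤41, 6·1+6·5=36≤41, objective 22.
(u,v)=(0,5): 1·0+6·5=30≤41, 6·0+6·5=30≤41, objective 20.
Maximum is 24 at (u,v)=(0,6).

24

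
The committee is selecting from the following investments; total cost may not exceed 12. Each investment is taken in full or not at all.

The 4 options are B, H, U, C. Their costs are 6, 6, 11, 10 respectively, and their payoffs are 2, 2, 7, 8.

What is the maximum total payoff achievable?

Allowing fractional choices, the relaxed optimum would be about 9.3, but investments are indivisible.
B + H: cost 6 + 6 = 12 ≤ 12, payoff 2 + 2 = 4.
U: cost 11 ≤ 12, payoff 7.
C: cost 10 ≤ 12, payoff 8.
Best is C with total payoff 8.

8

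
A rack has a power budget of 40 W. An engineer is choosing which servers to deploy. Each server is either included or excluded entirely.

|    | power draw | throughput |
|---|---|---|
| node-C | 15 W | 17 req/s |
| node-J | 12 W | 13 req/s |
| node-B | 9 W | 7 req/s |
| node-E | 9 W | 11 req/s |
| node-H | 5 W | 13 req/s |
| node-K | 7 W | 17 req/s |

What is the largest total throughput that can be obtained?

Allowing fractional choices, the relaxed optimum would be about 62.3, but servers are indivisible.
node-C + node-E + node-H + node-K: power draw 15 + 9 + 5 + 7 = 36 ≤ 40, throughput 17 + 11 + 13 + 17 = 58.
node-J + node-E + node-H + node-K: power draw 12 + 9 + 5 + 7 = 33 ≤ 40, throughput 13 + 11 + 13 + 17 = 54.
node-C + node-J + node-H + node-K: power draw 15 + 12 + 5 + 7 = 39 ≤ 40, throughput 17 + 13 + 13 + 17 = 60.
Best is node-C, node-J, node-H, and node-K with total throughput 60.

60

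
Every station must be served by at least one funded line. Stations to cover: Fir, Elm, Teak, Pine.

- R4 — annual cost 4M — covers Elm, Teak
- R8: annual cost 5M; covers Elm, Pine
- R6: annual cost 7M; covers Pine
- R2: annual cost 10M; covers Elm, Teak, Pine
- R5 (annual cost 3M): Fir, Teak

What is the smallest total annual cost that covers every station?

8

This is an integer covering problem.
Choose R8 and R5: together they cover Fir, Elm, Teak, Pine — every station.
Total annual cost: 5 + 3 = 8.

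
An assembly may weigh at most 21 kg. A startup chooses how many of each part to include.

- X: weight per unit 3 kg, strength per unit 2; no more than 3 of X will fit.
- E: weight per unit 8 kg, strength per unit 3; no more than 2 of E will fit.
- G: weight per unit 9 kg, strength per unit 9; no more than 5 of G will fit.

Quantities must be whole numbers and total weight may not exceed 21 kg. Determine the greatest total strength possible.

1×X and 2×G: weight 21 ≤ 21, strength 1·2 + 2·9 = 20.
2×G: weight 18 ≤ 21, strength 2·9 = 18.
Best is 20.

20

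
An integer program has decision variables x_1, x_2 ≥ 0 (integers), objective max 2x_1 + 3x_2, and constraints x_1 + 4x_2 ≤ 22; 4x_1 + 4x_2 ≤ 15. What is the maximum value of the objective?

9

(x_1,x_2)=(0,3): 1·0+4·3=12≤22, 4·0+4·3=12≤15, objective 9.
(x_1,x_2)=(1,2): 1·1+4·2=9≤22, 4·1+4·2=12≤15, objective 8.
(x_1,x_2)=(0,2): 1·0+4·2=8≤22, 4·0+4·2=8≤15, objective 6.
Maximum is 9 at (x_1,x_2)=(0,3).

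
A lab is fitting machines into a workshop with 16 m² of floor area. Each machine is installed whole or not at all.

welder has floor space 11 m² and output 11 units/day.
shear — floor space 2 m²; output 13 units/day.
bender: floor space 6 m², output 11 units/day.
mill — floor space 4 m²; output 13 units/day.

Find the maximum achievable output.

Take shear, bender, and mill: floor space 2 + 6 + 4 = 12 ≤ 16, output 13 + 11 + 13 = 37.
No other feasible combination does better.

37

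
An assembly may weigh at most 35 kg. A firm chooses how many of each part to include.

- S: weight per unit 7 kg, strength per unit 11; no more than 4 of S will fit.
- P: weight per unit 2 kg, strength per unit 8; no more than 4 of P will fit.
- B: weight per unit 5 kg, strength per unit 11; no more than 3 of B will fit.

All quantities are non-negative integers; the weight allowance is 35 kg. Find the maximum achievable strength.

79

This is a bounded integer knapsack.
P has the best ratio (8/2); taking only P gives at most 4×8 = 32 (stopped by the supply cap of 4).
Mixing does better — 2×S, 3×P, and 3×B: weight 35 ≤ 35, strength 2·11 + 3·8 + 3·11 = 79.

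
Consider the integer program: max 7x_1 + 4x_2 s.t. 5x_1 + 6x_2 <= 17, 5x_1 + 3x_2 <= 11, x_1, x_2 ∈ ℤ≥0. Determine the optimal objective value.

15

The continuous relaxation peaks at (2.2, 0) with value 15.40; rounding to a feasible lattice point costs some objective.
(x_1,x_2)=(1,2): 5·1+6·2=17≤17, 5·1+3·2=11≤11, objective 15.
(x_1,x_2)=(2,0): 5·2+6·0=10≤17, 5·2+3·0=10≤11, objective 14.
(x_1,x_2)=(1,1): 5·1+6·1=11≤17, 5·1+3·1=8≤11, objective 11.
No feasible integer point exceeds 15.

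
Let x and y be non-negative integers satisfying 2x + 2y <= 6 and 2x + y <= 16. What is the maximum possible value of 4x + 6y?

18

(x,y)=(0,3): 2·0+2·3=6≤6, 2·0+1·3=3≤16, objective 18.
(x,y)=(1,2): 2·1+2·2=6≤6, 2·1+1·2=4≤16, objective 16.
(x,y)=(0,2): 2·0+2·2=4≤6, 2·0+1·2=2≤16, objective 12.
Maximum is 18 at (x,y)=(0,3).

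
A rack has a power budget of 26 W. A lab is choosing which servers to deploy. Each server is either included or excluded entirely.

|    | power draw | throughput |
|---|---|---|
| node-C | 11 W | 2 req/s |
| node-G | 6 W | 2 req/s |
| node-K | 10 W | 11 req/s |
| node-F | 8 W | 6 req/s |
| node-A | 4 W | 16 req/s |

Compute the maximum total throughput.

Take node-K, node-F, and node-A: power draw 10 + 8 + 4 = 22 ≤ 26, throughput 11 + 6 + 16 = 33.
No other feasible combination does better.

33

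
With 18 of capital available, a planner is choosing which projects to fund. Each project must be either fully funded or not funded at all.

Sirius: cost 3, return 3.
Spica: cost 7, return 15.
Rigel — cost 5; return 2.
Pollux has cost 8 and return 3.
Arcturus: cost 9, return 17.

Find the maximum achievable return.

32

Allowing fractional choices, the relaxed optimum would be about 34.0, but projects are indivisible.
Spica + Arcturus: cost 7 + 9 = 16 ≤ 18, return 15 + 17 = 32.
Sirius + Spica + Pollux: cost 3 + 7 + 8 = 18 ≤ 18, return 3 + 15 + 3 = 21.
Sirius + Rigel + Arcturus: cost 3 + 5 + 9 = 17 ≤ 18, return 3 + 2 + 17 = 22.
Best is Spica and Arcturus with total return 32.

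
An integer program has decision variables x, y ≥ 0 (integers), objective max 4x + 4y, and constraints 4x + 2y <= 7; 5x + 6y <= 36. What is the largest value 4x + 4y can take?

12

The continuous relaxation peaks at (0, 3.5) with value 14.00; rounding to a feasible lattice point costs some objective.
(x,y)=(0,3): 4·0+2·3=6≤7, 5·0+6·3=18≤36, objective 12.
(x,y)=(0,2): 4·0+2·2=4≤7, 5·0+6·2=12≤36, objective 8.
Maximum is 12 at (x,y)=(0,3).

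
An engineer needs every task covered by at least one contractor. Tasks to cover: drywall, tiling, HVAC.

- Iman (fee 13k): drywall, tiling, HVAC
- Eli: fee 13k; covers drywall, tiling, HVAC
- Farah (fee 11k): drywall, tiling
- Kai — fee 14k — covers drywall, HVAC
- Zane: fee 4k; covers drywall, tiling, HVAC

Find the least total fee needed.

This is an integer covering problem.
Zane alone covers drywall, tiling, HVAC — every task.
Total fee: 4.
No cover costs less than 4.

4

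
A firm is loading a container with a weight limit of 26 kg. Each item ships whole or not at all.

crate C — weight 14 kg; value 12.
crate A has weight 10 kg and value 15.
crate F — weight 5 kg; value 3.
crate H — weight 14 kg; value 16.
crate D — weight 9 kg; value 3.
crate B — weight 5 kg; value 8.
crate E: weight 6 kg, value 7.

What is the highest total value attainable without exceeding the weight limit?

crate A + crate F + crate B + crate E: weight 10 + 5 + 5 + 6 = 26 ≤ 26, value 15 + 3 + 8 + 7 = 33.
crate H + crate B + crate E: weight 14 + 5 + 6 = 25 ≤ 26, value 16 + 8 + 7 = 31.
crate A + crate H: weight 10 + 14 = 24 ≤ 26, value 15 + 16 = 31.
Best is crate A, crate F, crate B, and crate E with total value 33.

33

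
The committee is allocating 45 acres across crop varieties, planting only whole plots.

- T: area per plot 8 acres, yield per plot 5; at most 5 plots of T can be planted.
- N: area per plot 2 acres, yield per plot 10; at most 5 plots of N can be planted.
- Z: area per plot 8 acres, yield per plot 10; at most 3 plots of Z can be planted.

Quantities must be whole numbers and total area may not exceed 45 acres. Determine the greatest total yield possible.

85

5×N and 3×Z: area 34 ≤ 45, yield 5·10 + 3·10 = 80.
1×T, 5×N, and 3×Z: area 42 ≤ 45, yield 1·5 + 5·10 + 3·10 = 85.
Best is 85.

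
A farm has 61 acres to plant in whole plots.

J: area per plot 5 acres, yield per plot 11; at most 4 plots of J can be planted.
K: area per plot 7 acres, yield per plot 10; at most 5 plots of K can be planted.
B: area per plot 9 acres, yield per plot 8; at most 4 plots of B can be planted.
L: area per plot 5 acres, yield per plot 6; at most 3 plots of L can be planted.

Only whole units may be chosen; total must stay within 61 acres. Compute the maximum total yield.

This is a bounded integer knapsack.
4×J, 5×K, and 1×L: area 60 ≤ 61, yield 4·11 + 5·10 + 1·6 = 100.
4×J, 4×K, and 2×L: area 58 ≤ 61, yield 4·11 + 4·10 + 2·6 = 96.
Best is 100.

100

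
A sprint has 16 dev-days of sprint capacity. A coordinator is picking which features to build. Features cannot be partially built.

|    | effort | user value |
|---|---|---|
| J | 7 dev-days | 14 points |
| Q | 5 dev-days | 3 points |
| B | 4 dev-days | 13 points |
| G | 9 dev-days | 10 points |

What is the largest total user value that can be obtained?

30

This is an integer program with binary decision variables.
J + B: effort 7 + 4 = 11 ≤ 16, user value 14 + 13 = 27.
J + G: effort 7 + 9 = 16 ≤ 16, user value 14 + 10 = 24.
J + Q + B: effort 7 + 5 + 4 = 16 ≤ 16, user value 14 + 3 + 13 = 30.
Best is J, Q, and B with total user value 30.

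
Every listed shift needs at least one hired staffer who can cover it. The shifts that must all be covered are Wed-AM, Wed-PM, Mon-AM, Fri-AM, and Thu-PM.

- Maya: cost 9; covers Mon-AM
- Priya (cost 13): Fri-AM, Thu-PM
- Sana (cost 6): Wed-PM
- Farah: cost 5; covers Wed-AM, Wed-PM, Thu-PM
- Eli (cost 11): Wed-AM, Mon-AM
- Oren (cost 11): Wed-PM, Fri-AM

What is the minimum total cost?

This is an integer covering problem.
Choose Maya, Farah, and Oren: together they cover Wed-AM, Wed-PM, Mon-AM, Fri-AM, Thu-PM — every shift.
Total cost: 9 + 5 + 11 = 25.

25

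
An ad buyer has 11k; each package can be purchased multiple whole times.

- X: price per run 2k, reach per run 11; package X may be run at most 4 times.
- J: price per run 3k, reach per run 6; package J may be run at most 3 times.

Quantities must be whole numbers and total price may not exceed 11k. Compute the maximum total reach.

4×X and 1×J: price 11 ≤ 11, reach 4·11 + 1·6 = 50.
4×X: price 8 ≤ 11, reach 4·11 = 44.
Best is 50.

50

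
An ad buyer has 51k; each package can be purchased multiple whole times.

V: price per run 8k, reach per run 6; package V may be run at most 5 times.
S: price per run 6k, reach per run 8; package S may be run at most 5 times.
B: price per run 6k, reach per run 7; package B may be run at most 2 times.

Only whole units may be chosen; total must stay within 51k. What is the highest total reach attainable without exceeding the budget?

1×V, 5×S, and 2×B: price 50 ≤ 51, reach 1·6 + 5·8 + 2·7 = 60.
5×S and 2×B: price 42 ≤ 51, reach 5·8 + 2·7 = 54.
Best is 60.

60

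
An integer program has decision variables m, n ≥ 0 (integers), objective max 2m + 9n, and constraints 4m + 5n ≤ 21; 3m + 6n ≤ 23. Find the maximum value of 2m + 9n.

(m,n)=(1,3): 4·1+5·3=19≤21, 3·1+6·3=21≤23, objective 29.
(m,n)=(0,3): 4·0+5·3=15≤21, 3·0+6·3=18≤23, objective 27.
No feasible integer point exceeds 29.

29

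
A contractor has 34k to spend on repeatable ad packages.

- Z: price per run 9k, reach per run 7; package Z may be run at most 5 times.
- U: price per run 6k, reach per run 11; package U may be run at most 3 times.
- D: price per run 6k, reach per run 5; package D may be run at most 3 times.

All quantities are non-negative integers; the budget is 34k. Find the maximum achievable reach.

Take 1×Z, 3×U, and 1×D: price 33 ≤ 34, reach 1·7 + 3·11 + 1·5 = 45.
U has the best ratio (11/6) and is taken to its limit of 3; remaining capacity is filled optimally with the others.

45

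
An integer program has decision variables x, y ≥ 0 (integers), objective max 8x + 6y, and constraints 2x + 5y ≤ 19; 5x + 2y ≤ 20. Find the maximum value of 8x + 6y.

36

Relaxing integrality, the LP optimum is 39.33 at (x,y) = (2.95, 2.62), which is not an integer point.
(x,y)=(3,2): 2·3+5·2=16≤19, 5·3+2·2=19≤20, objective 36.
(x,y)=(2,3): 2·2+5·3=19≤19, 5·2+2·3=16≤20, objective 34.
(x,y)=(3,1): 2·3+5·1=11≤19, 5·3+2·1=17≤20, objective 30.
(x,y)=(2,2): 2·2+5·2=14≤19, 5·2+2·2=14≤20, objective 28.
Maximum is 36 at (x,y)=(3,2).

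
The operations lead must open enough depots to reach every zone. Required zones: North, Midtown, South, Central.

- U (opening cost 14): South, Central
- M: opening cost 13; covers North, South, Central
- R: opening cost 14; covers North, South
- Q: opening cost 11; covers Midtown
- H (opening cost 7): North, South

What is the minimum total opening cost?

24

This is an integer covering problem.
The greedy cost-per-new-zone heuristic would pick H, Q, and M for 31, but a cheaper cover exists.
Choose M and Q: together they cover North, Midtown, South, Central — every zone.
Total opening cost: 13 + 11 = 24.
No cover costs less than 24.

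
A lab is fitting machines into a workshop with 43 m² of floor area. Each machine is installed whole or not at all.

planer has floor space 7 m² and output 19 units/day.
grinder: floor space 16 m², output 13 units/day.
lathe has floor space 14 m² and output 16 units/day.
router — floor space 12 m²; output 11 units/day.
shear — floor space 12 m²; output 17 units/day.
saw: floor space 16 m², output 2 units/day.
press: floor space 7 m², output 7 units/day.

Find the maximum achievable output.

59

planer + lathe + shear + press: floor space 7 + 14 + 12 + 7 = 40 ≤ 43, output 19 + 16 + 17 + 7 = 59.
planer + grinder + shear + press: floor space 7 + 16 + 12 + 7 = 42 ≤ 43, output 19 + 13 + 17 + 7 = 56.
planer + router + shear + press: floor space 7 + 12 + 12 + 7 = 38 ≤ 43, output 19 + 11 + 17 + 7 = 54.
Best is planer, lathe, shear, and press with total output 59.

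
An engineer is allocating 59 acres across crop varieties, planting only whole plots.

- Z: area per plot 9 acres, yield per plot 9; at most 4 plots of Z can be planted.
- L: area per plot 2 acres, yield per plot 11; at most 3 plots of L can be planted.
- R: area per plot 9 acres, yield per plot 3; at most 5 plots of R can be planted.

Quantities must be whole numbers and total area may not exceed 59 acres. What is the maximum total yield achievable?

This is a bounded integer knapsack.
L has the best ratio (11/2); taking only L gives at most 3×11 = 33 (stopped by the supply cap of 3).
Mixing does better — 4×Z, 3×L, and 1×R: area 51 ≤ 59, yield 4·9 + 3·11 + 1·3 = 72.

72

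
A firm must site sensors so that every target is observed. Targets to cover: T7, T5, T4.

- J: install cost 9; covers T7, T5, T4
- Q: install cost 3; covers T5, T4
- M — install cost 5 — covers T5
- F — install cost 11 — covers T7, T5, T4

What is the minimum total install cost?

9

The greedy cost-per-new-target heuristic would pick Q and J for 12, but a cheaper cover exists.
J alone covers T7, T5, T4 — every target.
Total install cost: 9.
No cover costs less than 9.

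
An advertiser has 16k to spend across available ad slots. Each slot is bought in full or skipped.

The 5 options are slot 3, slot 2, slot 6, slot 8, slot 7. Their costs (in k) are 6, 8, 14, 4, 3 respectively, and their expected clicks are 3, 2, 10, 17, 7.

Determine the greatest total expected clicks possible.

27

Allowing fractional choices, the relaxed optimum would be about 30.4, but ad slots are indivisible.
slot 2 + slot 8 + slot 7: cost 8 + 4 + 3 = 15 ≤ 16, expected clicks 2 + 17 + 7 = 26.
slot 8 + slot 7: cost 4 + 3 = 7 ≤ 16, expected clicks 17 + 7 = 24.
slot 3 + slot 8 + slot 7: cost 6 + 4 + 3 = 13 ≤ 16, expected clicks 3 + 17 + 7 = 27.
Best is slot 3, slot 8, and slot 7 with total expected clicks 27.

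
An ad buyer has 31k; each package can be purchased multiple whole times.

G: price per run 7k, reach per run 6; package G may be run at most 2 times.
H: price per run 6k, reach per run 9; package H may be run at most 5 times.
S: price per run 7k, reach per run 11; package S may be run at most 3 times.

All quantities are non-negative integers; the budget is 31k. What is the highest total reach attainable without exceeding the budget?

S has the best ratio (11/7); taking only S gives at most 3×11 = 33 (stopped by the supply cap of 3).
Mixing does better — 4×H and 1×S: price 31 ≤ 31, reach 4·9 + 1·11 = 47.

47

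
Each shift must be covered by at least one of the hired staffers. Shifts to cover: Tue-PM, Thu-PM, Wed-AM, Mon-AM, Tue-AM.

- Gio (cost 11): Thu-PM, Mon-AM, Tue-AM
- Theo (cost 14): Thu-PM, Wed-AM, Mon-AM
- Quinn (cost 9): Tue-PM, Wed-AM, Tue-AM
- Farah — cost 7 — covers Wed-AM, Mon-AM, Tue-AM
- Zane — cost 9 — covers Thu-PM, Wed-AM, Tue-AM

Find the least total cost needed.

20

This is a weighted set-cover instance.
The greedy cost-per-new-shift heuristic would pick Farah, Quinn, and Zane for 25, but a cheaper cover exists.
Choose Gio and Quinn: together they cover Tue-PM, Thu-PM, Wed-AM, Mon-AM, Tue-AM — every shift.
Total cost: 11 + 9 = 20.
No cover costs less than 20.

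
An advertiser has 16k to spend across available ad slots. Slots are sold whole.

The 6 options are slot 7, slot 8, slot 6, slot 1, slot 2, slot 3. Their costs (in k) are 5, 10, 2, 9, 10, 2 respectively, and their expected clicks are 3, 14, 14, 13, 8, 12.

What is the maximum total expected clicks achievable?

slot 6 + slot 1 + slot 3: cost 2 + 9 + 2 = 13 ≤ 16, expected clicks 14 + 13 + 12 = 39.
slot 8 + slot 6 + slot 3: cost 10 + 2 + 2 = 14 ≤ 16, expected clicks 14 + 14 + 12 = 40.
Best is slot 8, slot 6, and slot 3 with total expected clicks 40.

40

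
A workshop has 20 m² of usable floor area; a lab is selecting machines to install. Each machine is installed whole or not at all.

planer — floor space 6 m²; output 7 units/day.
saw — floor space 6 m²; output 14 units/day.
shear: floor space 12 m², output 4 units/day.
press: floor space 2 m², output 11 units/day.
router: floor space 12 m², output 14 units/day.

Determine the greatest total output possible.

39

Take saw, press, and router: floor space 6 + 2 + 12 = 20 ≤ 20, output 14 + 11 + 14 = 39.
No other feasible combination does better.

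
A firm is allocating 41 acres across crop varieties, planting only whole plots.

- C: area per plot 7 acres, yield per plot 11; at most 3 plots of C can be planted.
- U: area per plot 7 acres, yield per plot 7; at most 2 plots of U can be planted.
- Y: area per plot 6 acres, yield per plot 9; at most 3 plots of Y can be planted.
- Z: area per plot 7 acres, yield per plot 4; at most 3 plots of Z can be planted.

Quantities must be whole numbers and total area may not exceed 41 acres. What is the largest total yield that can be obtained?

60

Take 3×C and 3×Y: area 39 ≤ 41, yield 3·11 + 3·9 = 60.
C has the best ratio (11/7) and is taken to its limit of 3; remaining capacity is filled optimally with the others.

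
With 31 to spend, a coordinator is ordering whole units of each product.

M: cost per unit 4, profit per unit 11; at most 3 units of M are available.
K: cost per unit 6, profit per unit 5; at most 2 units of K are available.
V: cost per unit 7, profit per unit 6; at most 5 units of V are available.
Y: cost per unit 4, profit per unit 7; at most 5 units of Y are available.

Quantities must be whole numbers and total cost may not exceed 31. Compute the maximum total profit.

61

M has the best ratio (11/4); taking only M gives at most 3×11 = 33 (stopped by the supply cap of 3).
Mixing does better — 3×M and 4×Y: cost 28 ≤ 31, profit 3·11 + 4·7 = 61.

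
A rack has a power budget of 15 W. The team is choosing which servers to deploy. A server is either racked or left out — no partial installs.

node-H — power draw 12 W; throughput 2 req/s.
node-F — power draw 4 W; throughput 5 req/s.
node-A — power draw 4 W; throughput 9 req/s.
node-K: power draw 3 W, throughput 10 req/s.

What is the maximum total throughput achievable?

node-F + node-K: power draw 4 + 3 = 7 ≤ 15, throughput 5 + 10 = 15.
node-A + node-K: power draw 4 + 3 = 7 ≤ 15, throughput 9 + 10 = 19.
node-F + node-A + node-K: power draw 4 + 4 + 3 = 11 ≤ 15, throughput 5 + 9 + 10 = 24.
Best is node-F, node-A, and node-K with total throughput 24.

24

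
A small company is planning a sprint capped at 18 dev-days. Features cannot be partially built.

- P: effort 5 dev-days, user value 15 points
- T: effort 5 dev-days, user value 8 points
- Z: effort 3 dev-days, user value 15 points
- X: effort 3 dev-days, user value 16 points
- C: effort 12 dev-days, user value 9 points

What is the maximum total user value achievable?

54

This is a 0-1 knapsack instance.
Take P, T, Z, and X: effort 5 + 5 + 3 + 3 = 16 ≤ 18, user value 15 + 8 + 15 + 16 = 54.
No other feasible combination does better.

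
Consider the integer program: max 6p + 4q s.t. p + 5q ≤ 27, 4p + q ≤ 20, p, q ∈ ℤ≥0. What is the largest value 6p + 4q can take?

(p,q)=(4,4) is feasible, giving 40.
(p,q)=(4,3) is feasible, giving 36.
(p,q)=(3,4) is feasible, giving 34.
(p,q)=(2,5) is feasible, giving 32.
No feasible integer point exceeds 40.

40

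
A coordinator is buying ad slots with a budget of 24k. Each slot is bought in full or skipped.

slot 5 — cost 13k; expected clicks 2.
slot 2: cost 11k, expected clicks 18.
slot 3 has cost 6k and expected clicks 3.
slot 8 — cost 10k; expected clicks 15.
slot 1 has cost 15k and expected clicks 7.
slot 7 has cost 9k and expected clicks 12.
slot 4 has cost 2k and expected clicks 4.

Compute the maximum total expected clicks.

37

slot 2 + slot 8 + slot 4: cost 11 + 10 + 2 = 23 ≤ 24, expected clicks 18 + 15 + 4 = 37.
slot 2 + slot 7 + slot 4: cost 11 + 9 + 2 = 22 ≤ 24, expected clicks 18 + 12 + 4 = 34.
Best is slot 2, slot 8, and slot 4 with total expected clicks 37.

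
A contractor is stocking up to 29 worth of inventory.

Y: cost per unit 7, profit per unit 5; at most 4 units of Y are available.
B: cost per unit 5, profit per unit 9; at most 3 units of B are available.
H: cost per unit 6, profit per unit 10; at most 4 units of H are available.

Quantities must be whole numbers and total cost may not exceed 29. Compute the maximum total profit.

49

1×B and 4×H: cost 29 ≤ 29, profit 1·9 + 4·10 = 49.
2×B and 3×H: cost 28 ≤ 29, profit 2·9 + 3·10 = 48.
Best is 49.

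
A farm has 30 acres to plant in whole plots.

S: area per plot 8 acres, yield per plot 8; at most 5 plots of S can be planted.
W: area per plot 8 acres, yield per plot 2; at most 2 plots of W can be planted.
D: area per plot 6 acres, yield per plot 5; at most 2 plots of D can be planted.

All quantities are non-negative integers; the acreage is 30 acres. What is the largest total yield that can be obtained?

S has the best ratio (8/8); taking only S gives at most 3×8 = 24 (stopped by the area limit).
Mixing does better — 3×S and 1×D: area 30 ≤ 30, yield 3·8 + 1·5 = 29.

29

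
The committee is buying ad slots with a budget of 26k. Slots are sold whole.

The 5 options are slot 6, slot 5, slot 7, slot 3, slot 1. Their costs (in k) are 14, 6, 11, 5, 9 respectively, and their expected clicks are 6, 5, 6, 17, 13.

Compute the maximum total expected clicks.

36

This is a 0-1 knapsack instance.
Allowing fractional choices, the relaxed optimum would be about 38.3, but ad slots are indivisible.
slot 7 + slot 3 + slot 1: cost 11 + 5 + 9 = 25 ≤ 26, expected clicks 6 + 17 + 13 = 36.
slot 5 + slot 3 + slot 1: cost 6 + 5 + 9 = 20 ≤ 26, expected clicks 5 + 17 + 13 = 35.
slot 3 + slot 1: cost 5 + 9 = 14 ≤ 26, expected clicks 17 + 13 = 30.
Best is slot 7, slot 3, and slot 1 with total expected clicks 36.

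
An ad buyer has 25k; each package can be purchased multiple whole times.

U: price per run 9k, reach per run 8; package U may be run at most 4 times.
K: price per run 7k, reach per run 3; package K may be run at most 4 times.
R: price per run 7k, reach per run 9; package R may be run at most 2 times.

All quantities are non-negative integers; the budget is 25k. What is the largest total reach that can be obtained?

26

This is a bounded integer knapsack.
R has the best ratio (9/7); taking only R gives at most 2×9 = 18 (stopped by the supply cap of 2).
Mixing does better — 1×U and 2×R: price 23 ≤ 25, reach 1·8 + 2·9 = 26.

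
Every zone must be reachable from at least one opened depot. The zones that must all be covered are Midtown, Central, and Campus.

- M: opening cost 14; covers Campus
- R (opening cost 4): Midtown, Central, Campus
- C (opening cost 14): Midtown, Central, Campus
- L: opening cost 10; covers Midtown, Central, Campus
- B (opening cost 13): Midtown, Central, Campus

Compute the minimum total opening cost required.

4

R alone covers Midtown, Central, Campus — every zone.
Total opening cost: 4.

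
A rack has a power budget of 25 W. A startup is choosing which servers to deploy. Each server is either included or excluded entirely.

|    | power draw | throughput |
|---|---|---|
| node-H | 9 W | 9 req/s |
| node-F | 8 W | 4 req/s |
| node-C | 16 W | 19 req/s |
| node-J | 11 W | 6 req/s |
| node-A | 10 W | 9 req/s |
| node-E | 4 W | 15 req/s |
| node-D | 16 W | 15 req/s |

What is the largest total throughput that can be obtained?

Allowing fractional choices, the relaxed optimum would be about 39.0, but servers are indivisible.
node-E + node-D: power draw 4 + 16 = 20 ≤ 25, throughput 15 + 15 = 30.
node-C + node-E: power draw 16 + 4 = 20 ≤ 25, throughput 19 + 15 = 34.
node-H + node-A + node-E: power draw 9 + 10 + 4 = 23 ≤ 25, throughput 9 + 9 + 15 = 33.
Best is node-C and node-E with total throughput 34.

34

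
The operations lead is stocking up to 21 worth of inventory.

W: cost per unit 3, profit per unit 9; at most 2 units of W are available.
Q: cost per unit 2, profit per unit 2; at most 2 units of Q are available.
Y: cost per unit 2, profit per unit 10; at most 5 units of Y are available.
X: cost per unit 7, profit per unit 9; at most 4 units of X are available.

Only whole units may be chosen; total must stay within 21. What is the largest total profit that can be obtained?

72

This is a bounded integer knapsack.
Y has the best ratio (10/2); taking only Y gives at most 5×10 = 50 (stopped by the supply cap of 5).
Mixing does better — 2×W, 2×Q, and 5×Y: cost 20 ≤ 21, profit 2·9 + 2·2 + 5·10 = 72.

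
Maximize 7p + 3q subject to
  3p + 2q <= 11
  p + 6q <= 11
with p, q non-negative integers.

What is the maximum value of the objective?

24

Relaxing integrality, the LP optimum is 25.67 at (p,q) = (3.67, 0), which is not an integer point.
(p,q)=(3,1): 3·3+2·1=11≤11, 1·3+6·1=9≤11, objective 24.
(p,q)=(3,0): 3·3+2·0=9≤11, 1·3+6·0=3≤11, objective 21.
(p,q)=(2,1): 3·2+2·1=8≤11, 1·2+6·1=8≤11, objective 17.
(p,q)=(2,0): 3·2+2·0=6≤11, 1·2+6·0=2≤11, objective 14.
The best lattice point is (3,1), giving 24.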